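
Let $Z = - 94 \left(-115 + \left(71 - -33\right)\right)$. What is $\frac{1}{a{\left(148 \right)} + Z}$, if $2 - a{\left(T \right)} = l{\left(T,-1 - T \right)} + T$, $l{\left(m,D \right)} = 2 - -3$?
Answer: $\frac{1}{883} \approx 0.0011325$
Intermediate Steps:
$l{\left(m,D \right)} = 5$ ($l{\left(m,D \right)} = 2 + 3 = 5$)
$Z = 1034$ ($Z = - 94 \left(-115 + \left(71 + 33\right)\right) = - 94 \left(-115 + 104\right) = \left(-94\right) \left(-11\right) = 1034$)
$a{\left(T \right)} = -3 - T$ ($a{\left(T \right)} = 2 - \left(5 + T\right) = -3 - T$)
$\frac{1}{a{\left(148 \right)} + Z} = \frac{1}{\left(-3 - 148\right) + 1034} = \frac{1}{-151 + 1034} = \frac{1}{883}$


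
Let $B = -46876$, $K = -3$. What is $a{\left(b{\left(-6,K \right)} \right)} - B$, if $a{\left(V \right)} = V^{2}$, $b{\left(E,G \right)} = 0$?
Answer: $46876$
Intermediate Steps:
$a{\left(b{\left(-6,K \right)} \right)} - B = 0^{2} - -46876 = 0 + 46876 = 46876$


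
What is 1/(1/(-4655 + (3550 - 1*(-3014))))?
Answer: 1909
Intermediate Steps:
1/(1/(-4655 + (3550 - 1*(-3014)))) = 1/(1/(-4655 + (3550 + 3014))) = 1/(1/(-4655 + 6564)) = 1/(1/1909) = 1909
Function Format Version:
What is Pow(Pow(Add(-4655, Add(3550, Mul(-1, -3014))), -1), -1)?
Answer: 1909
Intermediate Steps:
Pow(Pow(Add(-4655, Add(3550, Mul(-1, -3014))), -1), -1) = Pow(Pow(Add(-4655, Add(3550, 3014)), -1), -1) = Pow(Pow(Add(-4655, 6564), -1), -1) = Pow(Pow(1909, -1), -1) = Pow(Rational(1, 1909), -1) = 1909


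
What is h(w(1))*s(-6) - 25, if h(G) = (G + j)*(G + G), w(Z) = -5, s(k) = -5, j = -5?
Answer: -525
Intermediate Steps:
h(G) = 2*G*(-5 + G) (h(G) = (G - 5)*(G + G) = (-5 + G)*(2*G) = 2*G*(-5 + G))
h(w(1))*s(-6) - 25 = (2*(-5)*(-5 - 5))*(-5) - 25 = (2*(-5)*(-10))*(-5) - 25 = 100*(-5) - 25 = -500 - 25 = -525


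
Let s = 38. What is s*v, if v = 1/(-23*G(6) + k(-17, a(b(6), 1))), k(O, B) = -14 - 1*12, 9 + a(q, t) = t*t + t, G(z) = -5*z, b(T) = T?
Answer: 19/332 ≈ 0.057229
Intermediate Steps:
a(q, t) = -9 + t + t² (a(q, t) = -9 + (t*t + t) = -9 + (t² + t) = -9 + (t + t²) = -9 + t + t²)
k(O, B) = -26 (k(O, B) = -14 - 12 = -26)
v = 1/664 (v = 1/(-(-115)*6 - 26) = 1/(-23*(-30) - 26) = 1/(690 - 26) = 1/664 ≈ 0.0015060)
s*v = 38*(1/664) = 19/332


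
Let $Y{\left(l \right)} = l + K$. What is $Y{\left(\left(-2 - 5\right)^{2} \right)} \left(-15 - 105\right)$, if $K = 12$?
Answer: $-7320$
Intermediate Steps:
$Y{\left(l \right)} = 12 + l$ ($Y{\left(l \right)} = l + 12 = 12 + l$)
$Y{\left(\left(-2 - 5\right)^{2} \right)} \left(-15 - 105\right) = \left(12 + \left(-2 - 5\right)^{2}\right) \left(-15 - 105\right) = \left(12 + \left(-7\right)^{2}\right) \left(-120\right) = \left(12 + 49\right) \left(-120\right) = 61 \left(-120\right) = -7320$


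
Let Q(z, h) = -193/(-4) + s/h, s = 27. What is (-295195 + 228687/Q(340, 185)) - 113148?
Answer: -14454759479/35813 ≈ -4.0362e+5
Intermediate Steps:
Q(z, h) = 193/4 + 27/h (Q(z, h) = -193/(-4) + 27/h = -193*(-¼) + 27/h = 193/4 + 27/h)
(-295195 + 228687/Q(340, 185)) - 113148 = (-295195 + 228687/(193/4 + 27/185)) - 113148 = (-295195 + 228687/(35813/740)) - 113148 = (-295195 + 228687*(740/35813)) - 113148 = (-295195 + 169228380/35813) - 113148 = -10402590155/35813 - 113148 = -14454759479/35813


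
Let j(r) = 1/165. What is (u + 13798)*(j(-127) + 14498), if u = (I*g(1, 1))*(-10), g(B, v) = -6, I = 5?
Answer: 33724826758/165 ≈ 2.0439e+8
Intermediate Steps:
j(r) = 1/165
u = 300 (u = (5*(-6))*(-10) = -30*(-10) = 300)
(u + 13798)*(j(-127) + 14498) = (300 + 13798)*(1/165 + 14498) = 14098*(2392171/165) = 33724826758/165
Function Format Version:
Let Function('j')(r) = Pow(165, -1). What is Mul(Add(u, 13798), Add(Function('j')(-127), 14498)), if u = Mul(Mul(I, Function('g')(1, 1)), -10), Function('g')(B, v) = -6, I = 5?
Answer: Rational(33724826758, 165) ≈ 2.0439e+8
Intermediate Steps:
Function('j')(r) = Rational(1, 165)
u = 300 (u = Mul(Mul(5, -6), -10) = Mul(-30, -10) = 300)
Mul(Add(u, 13798), Add(Function('j')(-127), 14498)) = Mul(Add(300, 13798), Add(Rational(1, 165), 14498)) = Mul(14098, Rational(2392171, 165)) = Rational(33724826758, 165)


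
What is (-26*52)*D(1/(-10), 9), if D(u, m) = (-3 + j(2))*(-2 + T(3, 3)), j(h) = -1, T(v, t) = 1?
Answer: -5408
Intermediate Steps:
D(u, m) = 4 (D(u, m) = (-3 - 1)*(-2 + 1) = -4*(-1) = 4)
(-26*52)*D(1/(-10), 9) = -26*52*4 = -1352*4 = -5408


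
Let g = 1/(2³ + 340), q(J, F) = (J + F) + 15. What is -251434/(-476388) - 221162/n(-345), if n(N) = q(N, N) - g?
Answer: 18361983625961/55952008794 ≈ 328.17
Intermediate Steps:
q(J, F) = 15 + F + J (q(J, F) = (F + J) + 15 = 15 + F + J)
g = 1/348 (g = 1/(8 + 340) = 1/348 ≈ 0.0028736)
n(N) = 5219/348 + 2*N (n(N) = (15 + N + N) - 1*1/348 = (15 + 2*N) - 1/348 = 5219/348 + 2*N)
-251434/(-476388) - 221162/n(-345) = -251434/(-476388) - 221162/(5219/348 + 2*(-345)) = -251434*(-1/476388) - 221162/(5219/348 - 690) = 125717/238194 - 221162/(-234901/348) = 125717/238194 - 221162*(-348/234901) = 125717/238194 + 76964376/234901 = 18361983625961/55952008794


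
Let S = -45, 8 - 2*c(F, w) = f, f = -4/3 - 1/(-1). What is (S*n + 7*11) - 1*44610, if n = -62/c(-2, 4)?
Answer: -219317/5 ≈ -43863.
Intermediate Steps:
f = -1/3 (f = -4*1/3 - 1*(-1) = -4/3 + 1 = -1/3 ≈ -0.33333)
c(F, w) = 25/6 (c(F, w) = 4 - 1/2*(-1/3) = 4 + 1/6 = 25/6)
n = -372/25 (n = -62/25/6 = -62*6/25 = -372/25 ≈ -14.880)
(S*n + 7*11) - 1*44610 = (-45*(-372/25) + 7*11) - 1*44610 = (3348/5 + 77) - 44610 = 3733/5 - 44610 = -219317/5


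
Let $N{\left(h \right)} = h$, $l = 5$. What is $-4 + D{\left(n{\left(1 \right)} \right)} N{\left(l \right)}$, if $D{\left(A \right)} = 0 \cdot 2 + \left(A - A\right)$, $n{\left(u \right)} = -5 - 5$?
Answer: $-4$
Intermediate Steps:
$n{\left(u \right)} = -10$
$D{\left(A \right)} = 0$ ($D{\left(A \right)} = 0 + 0 = 0$)
$-4 + D{\left(n{\left(1 \right)} \right)} N{\left(l \right)} = -4 + 0 \cdot 5 = -4 + 0 = -4$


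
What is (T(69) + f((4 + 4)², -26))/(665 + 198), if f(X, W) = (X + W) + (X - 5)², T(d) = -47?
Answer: 3472/863 ≈ 4.0232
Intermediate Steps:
f(X, W) = W + X + (-5 + X)² (f(X, W) = (W + X) + (-5 + X)² = W + X + (-5 + X)²)
(T(69) + f((4 + 4)², -26))/(665 + 198) = (-47 + (-26 + (4 + 4)² + (-5 + (4 + 4)²)²))/(665 + 198) = (-47 + (-26 + 8² + (-5 + 8²)²))/863 = (-47 + (-26 + 64 + (-5 + 64)²))*(1/863) = (-47 + (-26 + 64 + 59²))*(1/863) = (-47 + (-26 + 64 + 3481))*(1/863) = (-47 + 3519)*(1/863) = 3472*(1/863) = 3472/863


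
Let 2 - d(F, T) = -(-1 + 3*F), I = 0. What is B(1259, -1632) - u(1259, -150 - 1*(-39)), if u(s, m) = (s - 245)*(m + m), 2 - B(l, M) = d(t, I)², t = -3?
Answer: 225046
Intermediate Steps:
d(F, T) = 1 + 3*F (d(F, T) = 2 - (-1)*(-1 + 3*F) = 2 - (1 - 3*F) = 2 + (-1 + 3*F) = 1 + 3*F)
B(l, M) = -62 (B(l, M) = 2 - (1 + 3*(-3))² = 2 - (1 - 9)² = 2 - 1*(-8)² = 2 - 1*64 = 2 - 64 = -62)
u(s, m) = 2*m*(-245 + s) (u(s, m) = (-245 + s)*(2*m) = 2*m*(-245 + s))
B(1259, -1632) - u(1259, -150 - 1*(-39)) = -62 - 2*(-150 - 1*(-39))*(-245 + 1259) = -62 - 2*(-150 + 39)*1014 = -62 - 2*(-111)*1014 = -62 - 1*(-225108) = -62 + 225108 = 225046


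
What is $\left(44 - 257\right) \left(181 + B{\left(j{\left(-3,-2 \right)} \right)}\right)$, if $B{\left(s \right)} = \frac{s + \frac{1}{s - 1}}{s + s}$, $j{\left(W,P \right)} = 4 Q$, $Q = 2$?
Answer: $- \frac{4330077}{112} \approx -38661.0$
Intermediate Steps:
$j{\left(W,P \right)} = 8$ ($j{\left(W,P \right)} = 4 \cdot 2 = 8$)
$B{\left(s \right)} = \frac{s + \frac{1}{-1 + s}}{2 s}$
$\left(44 - 257\right) \left(181 + B{\left(j{\left(-3,-2 \right)} \right)}\right) = \left(44 - 257\right) \left(181 + \frac{1 + 8^{2} - 8}{2 \cdot 8 \left(-1 + 8\right)}\right) = - 213 \left(181 + \frac{1}{2} \cdot \frac{1}{8} \cdot \frac{1}{7} \left(1 + 64 - 8\right)\right) = - 213 \left(181 + \frac{1}{2} \cdot \frac{1}{8} \cdot \frac{1}{7} \cdot 57\right) = - 213 \left(181 + \frac{57}{112}\right) = \left(-213\right) \frac{20329}{112} = - \frac{4330077}{112}$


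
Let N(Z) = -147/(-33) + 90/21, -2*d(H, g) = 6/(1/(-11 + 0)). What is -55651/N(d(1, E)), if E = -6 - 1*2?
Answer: -4285127/673 ≈ -6367.2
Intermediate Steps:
E = -8 (E = -6 - 2 = -8)
d(H, g) = 33 (d(H, g) = -3/(1/(-11 + 0)) = -3/(1/(-11)) = -3/(-1/11) = -3*(-11) = -½*(-66) = 33)
N(Z) = 673/77 (N(Z) = -147*(-1/33) + 90*(1/21) = 49/11 + 30/7 = 673/77)
-55651/N(d(1, E)) = -55651/673/77 = -55651*77/673 = -4285127/673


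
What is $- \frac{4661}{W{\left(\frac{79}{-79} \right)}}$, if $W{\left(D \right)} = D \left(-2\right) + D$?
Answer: $-4661$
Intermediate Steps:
$W{\left(D \right)} = - D$ ($W{\left(D \right)} = - 2 D + D = - D$)
$- \frac{4661}{W{\left(\frac{79}{-79} \right)}} = - \frac{4661}{\left(-1\right) \frac{79}{-79}} = - \frac{4661}{\left(-1\right) 79 \left(- \frac{1}{79}\right)} = - \frac{4661}{\left(-1\right) \left(-1\right)} = - \frac{4661}{1} = \left(-4661\right) 1 = -4661$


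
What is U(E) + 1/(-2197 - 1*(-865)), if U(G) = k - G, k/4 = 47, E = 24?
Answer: 218447/1332 ≈ 164.00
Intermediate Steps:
k = 188 (k = 4*47 = 188)
U(G) = 188 - G
U(E) + 1/(-2197 - 1*(-865)) = (188 - 1*24) + 1/(-2197 - 1*(-865)) = (188 - 24) + 1/(-2197 + 865) = 164 + 1/(-1332) = 164 - 1/1332 = 218447/1332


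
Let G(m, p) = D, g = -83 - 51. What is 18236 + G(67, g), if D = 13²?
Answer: 18405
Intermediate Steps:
g = -134
D = 169
G(m, p) = 169
18236 + G(67, g) = 18236 + 169 = 18405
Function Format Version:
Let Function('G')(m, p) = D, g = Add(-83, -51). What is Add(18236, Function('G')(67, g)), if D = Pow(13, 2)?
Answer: 18405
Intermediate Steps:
g = -134
D = 169
Function('G')(m, p) = 169
Add(18236, Function('G')(67, g)) = Add(18236, 169) = 18405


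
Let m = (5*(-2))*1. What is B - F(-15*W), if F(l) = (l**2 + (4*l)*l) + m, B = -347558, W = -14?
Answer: -568048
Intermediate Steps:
m = -10 (m = -10*1 = -10)
F(l) = -10 + 5*l**2 (F(l) = (l**2 + (4*l)*l) - 10 = (l**2 + 4*l**2) - 10 = 5*l**2 - 10 = -10 + 5*l**2)
B - F(-15*W) = -347558 - (-10 + 5*(-15*(-14))**2) = -347558 - (-10 + 5*210**2) = -347558 - (-10 + 5*44100) = -347558 - (-10 + 220500) = -347558 - 1*220490 = -347558 - 220490 = -568048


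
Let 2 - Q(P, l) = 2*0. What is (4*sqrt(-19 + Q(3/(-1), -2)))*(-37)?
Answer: -148*I*sqrt(17) ≈ -610.22*I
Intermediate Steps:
Q(P, l) = 2 (Q(P, l) = 2 - 2*0 = 2 - 1*0 = 2 + 0 = 2)
(4*sqrt(-19 + Q(3/(-1), -2)))*(-37) = (4*sqrt(-19 + 2))*(-37) = (4*sqrt(-17))*(-37) = (4*(I*sqrt(17)))*(-37) = (4*I*sqrt(17))*(-37) = -148*I*sqrt(17)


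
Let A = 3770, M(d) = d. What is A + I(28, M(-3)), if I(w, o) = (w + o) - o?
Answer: 3798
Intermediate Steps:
I(w, o) = w (I(w, o) = (o + w) - o = w)
A + I(28, M(-3)) = 3770 + 28 = 3798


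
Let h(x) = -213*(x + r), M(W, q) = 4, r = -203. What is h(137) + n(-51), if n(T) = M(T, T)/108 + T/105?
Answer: 13284386/945 ≈ 14058.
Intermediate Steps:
h(x) = 43239 - 213*x (h(x) = -213*(x - 203) = -213*(-203 + x) = 43239 - 213*x)
n(T) = 1/27 + T/105 (n(T) = 4/108 + T/105 = 4*(1/108) + T*(1/105) = 1/27 + T/105)
h(137) + n(-51) = (43239 - 213*137) + (1/27 + (1/105)*(-51)) = (43239 - 29181) + (1/27 - 17/35) = 14058 - 424/945 = 13284386/945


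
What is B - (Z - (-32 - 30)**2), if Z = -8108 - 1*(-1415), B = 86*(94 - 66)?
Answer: 12945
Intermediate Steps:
B = 2408 (B = 86*28 = 2408)
Z = -6693 (Z = -8108 + 1415 = -6693)
B - (Z - (-32 - 30)**2) = 2408 - (-6693 - (-32 - 30)**2) = 2408 - (-6693 - 1*(-62)**2) = 2408 - (-6693 - 1*3844) = 2408 - (-6693 - 3844) = 2408 - 1*(-10537) = 2408 + 10537 = 12945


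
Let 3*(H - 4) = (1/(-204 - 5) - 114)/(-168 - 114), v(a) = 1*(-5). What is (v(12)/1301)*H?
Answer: -3655415/230035014 ≈ -0.015891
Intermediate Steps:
v(a) = -5
H = 731083/176814 (H = 4 + ((1/(-204 - 5) - 114)/(-168 - 114))/3 = 4 + ((1/(-209) - 114)/(-282))/3 = 4 + ((-1/209 - 114)*(-1/282))/3 = 4 + (-23827/209*(-1/282))/3 = 4 + (⅓)*(23827/58938) = 4 + 23827/176814 = 731083/176814 ≈ 4.1348)
(v(12)/1301)*H = -5/1301*(731083/176814) = -5*1/1301*(731083/176814) = -5/1301*731083/176814 = -3655415/230035014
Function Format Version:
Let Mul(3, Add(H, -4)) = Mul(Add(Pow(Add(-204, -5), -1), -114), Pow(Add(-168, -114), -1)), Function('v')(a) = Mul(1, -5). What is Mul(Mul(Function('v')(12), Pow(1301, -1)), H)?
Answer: Rational(-3655415, 230035014) ≈ -0.015891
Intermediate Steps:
Function('v')(a) = -5
H = Rational(731083, 176814) (H = Add(4, Mul(Rational(1, 3), Mul(Add(Pow(Add(-204, -5), -1), -114), Pow(Add(-168, -114), -1)))) = Add(4, Mul(Rational(1, 3), Mul(Add(Pow(-209, -1), -114), Pow(-282, -1)))) = Add(4, Mul(Rational(1, 3), Mul(Add(Rational(-1, 209), -114), Rational(-1, 282)))) = Add(4, Mul(Rational(1, 3), Mul(Rational(-23827, 209), Rational(-1, 282)))) = Add(4, Mul(Rational(1, 3), Rational(23827, 58938))) = Add(4, Rational(23827, 176814)) = Rational(731083, 176814) ≈ 4.1348)
Mul(Mul(Function('v')(12), Pow(1301, -1)), H) = Mul(Mul(-5, Pow(1301, -1)), Rational(731083, 176814)) = Mul(Mul(-5, Rational(1, 1301)), Rational(731083, 176814)) = Mul(Rational(-5, 1301), Rational(731083, 176814)) = Rational(-3655415, 230035014)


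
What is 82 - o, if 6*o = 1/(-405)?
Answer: 199261/2430 ≈ 82.000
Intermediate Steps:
o = -1/2430 (o = (⅙)/(-405) = (⅙)*(-1/405) = -1/2430 ≈ -0.00041152)
82 - o = 82 - 1*(-1/2430) = 82 + 1/2430 = 199261/2430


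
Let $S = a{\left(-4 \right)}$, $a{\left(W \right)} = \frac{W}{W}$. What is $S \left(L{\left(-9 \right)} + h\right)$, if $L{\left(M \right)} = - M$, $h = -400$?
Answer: $-391$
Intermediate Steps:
$a{\left(W \right)} = 1$
$S = 1$
$S \left(L{\left(-9 \right)} + h\right) = 1 \left(\left(-1\right) \left(-9\right) - 400\right) = 1 \left(9 - 400\right) = 1 \left(-391\right) = -391$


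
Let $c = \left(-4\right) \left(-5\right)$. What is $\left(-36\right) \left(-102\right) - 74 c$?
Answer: $2192$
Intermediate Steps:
$c = 20$
$\left(-36\right) \left(-102\right) - 74 c = \left(-36\right) \left(-102\right) - 74 \cdot 20 = 3672 - 1480 = 2192$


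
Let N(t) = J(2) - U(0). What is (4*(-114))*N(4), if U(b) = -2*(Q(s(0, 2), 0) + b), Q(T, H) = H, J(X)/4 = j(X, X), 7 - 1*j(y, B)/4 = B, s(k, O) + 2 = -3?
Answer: -36480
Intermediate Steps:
s(k, O) = -5 (s(k, O) = -2 - 3 = -5)
j(y, B) = 28 - 4*B
J(X) = 112 - 16*X (J(X) = 4*(28 - 4*X) = 112 - 16*X)
U(b) = -2*b (U(b) = -2*(0 + b) = -2*b)
N(t) = 80 (N(t) = (112 - 16*2) - (-2)*0 = (112 - 32) - 1*0 = 80 + 0 = 80)
(4*(-114))*N(4) = (4*(-114))*80 = -456*80 = -36480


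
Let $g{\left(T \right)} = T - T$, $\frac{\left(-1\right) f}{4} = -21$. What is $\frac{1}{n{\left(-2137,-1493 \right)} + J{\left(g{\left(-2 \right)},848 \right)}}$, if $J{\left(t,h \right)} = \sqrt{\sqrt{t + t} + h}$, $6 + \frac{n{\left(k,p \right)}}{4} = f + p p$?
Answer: $\frac{42059}{375019409968} - \frac{\sqrt{53}}{19876028728304} \approx 1.1215 \cdot 10^{-7}$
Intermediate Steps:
$f = 84$ ($f = \left(-4\right) \left(-21\right) = 84$)
$g{\left(T \right)} = 0$
$n{\left(k,p \right)} = 312 + 4 p^{2}$ ($n{\left(k,p \right)} = -24 + 4 \left(84 + p p\right) = -24 + 4 \left(84 + p^{2}\right) = -24 + \left(336 + 4 p^{2}\right) = 312 + 4 p^{2}$)
$J{\left(t,h \right)} = \sqrt{h + \sqrt{2} \sqrt{t}}$ ($J{\left(t,h \right)} = \sqrt{\sqrt{2 t} + h} = \sqrt{\sqrt{2} \sqrt{t} + h} = \sqrt{h + \sqrt{2} \sqrt{t}}$)
$\frac{1}{n{\left(-2137,-1493 \right)} + J{\left(g{\left(-2 \right)},848 \right)}} = \frac{1}{\left(312 + 4 \left(-1493\right)^{2}\right) + \sqrt{848 + \sqrt{2} \sqrt{0}}} = \frac{1}{\left(312 + 4 \cdot 2229049\right) + \sqrt{848 + \sqrt{2} \cdot 0}} = \frac{1}{\left(312 + 8916196\right) + \sqrt{848 + 0}} = \frac{1}{8916508 + \sqrt{848}} = \frac{1}{8916508 + 4 \sqrt{53}}$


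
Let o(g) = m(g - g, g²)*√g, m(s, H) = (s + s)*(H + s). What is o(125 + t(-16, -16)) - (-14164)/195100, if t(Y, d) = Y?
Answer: 3541/48775 ≈ 0.072599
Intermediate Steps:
m(s, H) = 2*s*(H + s) (m(s, H) = (2*s)*(H + s) = 2*s*(H + s))
o(g) = 0 (o(g) = (2*(g - g)*(g² + (g - g)))*√g = (2*0*(g² + 0))*√g = (2*0*g²)*√g = 0*√g = 0)
o(125 + t(-16, -16)) - (-14164)/195100 = 0 - (-14164)/195100 = 0 - 1*(-3541/48775) = 0 + 3541/48775 = 3541/48775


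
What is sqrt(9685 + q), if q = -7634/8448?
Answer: 11*sqrt(184398)/48 ≈ 98.408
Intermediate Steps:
q = -347/384 (q = -7634*1/8448 = -347/384 ≈ -0.90365)
sqrt(9685 + q) = sqrt(9685 - 347/384) = sqrt(3718693/384) = 11*sqrt(184398)/48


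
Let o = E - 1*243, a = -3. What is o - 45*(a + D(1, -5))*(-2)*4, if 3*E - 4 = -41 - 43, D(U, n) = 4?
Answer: 271/3 ≈ 90.333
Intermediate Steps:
E = -80/3 (E = 4/3 + (-41 - 43)/3 = 4/3 + (⅓)*(-84) = 4/3 - 28 = -80/3 ≈ -26.667)
o = -809/3 (o = -80/3 - 1*243 = -80/3 - 243 = -809/3 ≈ -269.67)
o - 45*(a + D(1, -5))*(-2)*4 = -809/3 - 45*(-3 + 4)*(-2)*4 = -809/3 - 45*1*(-2)*4 = -809/3 - (-90)*4 = -809/3 - 45*(-8) = -809/3 + 360 = 271/3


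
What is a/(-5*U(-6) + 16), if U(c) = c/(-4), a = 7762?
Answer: 15524/17 ≈ 913.18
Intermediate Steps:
U(c) = -c/4 (U(c) = c*(-1/4) = -c/4)
a/(-5*U(-6) + 16) = 7762/(-(-5)*(-6)/4 + 16) = 7762/(-5*3/2 + 16) = 7762/(-15/2 + 16) = 7762/(17/2) = 7762*(2/17) = 15524/17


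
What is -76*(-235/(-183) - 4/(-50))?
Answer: -474316/4575 ≈ -103.68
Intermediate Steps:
-76*(-235/(-183) - 4/(-50)) = -76*(-235*(-1/183) - 4*(-1/50)) = -76*(235/183 + 2/25) = -76*6241/4575 = -474316/4575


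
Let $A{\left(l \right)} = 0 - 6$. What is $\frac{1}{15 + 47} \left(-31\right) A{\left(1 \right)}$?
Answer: $3$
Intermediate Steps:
$A{\left(l \right)} = -6$ ($A{\left(l \right)} = 0 - 6 = -6$)
$\frac{1}{15 + 47} \left(-31\right) A{\left(1 \right)} = \frac{1}{15 + 47} \left(-31\right) \left(-6\right) = \frac{1}{62} \left(-31\right) \left(-6\right) = \left(- \frac{1}{2}\right) \left(-6\right) = 3$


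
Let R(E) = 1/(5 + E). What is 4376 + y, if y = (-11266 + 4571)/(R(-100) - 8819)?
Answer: 3666875081/837806 ≈ 4376.8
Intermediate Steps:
y = 636025/837806 (y = (-11266 + 4571)/(1/(5 - 100) - 8819) = -6695/(1/(-95) - 8819) = -6695/(-1/95 - 8819) = -6695/(-837806/95) = -6695*(-95/837806) = 636025/837806 ≈ 0.75916)
4376 + y = 4376 + 636025/837806 = 3666875081/837806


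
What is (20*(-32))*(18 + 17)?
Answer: -22400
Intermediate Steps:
(20*(-32))*(18 + 17) = -640*35 = -22400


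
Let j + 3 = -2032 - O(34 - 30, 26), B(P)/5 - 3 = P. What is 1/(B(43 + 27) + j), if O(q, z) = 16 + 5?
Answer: -1/1691 ≈ -0.00059137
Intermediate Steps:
B(P) = 15 + 5*P
O(q, z) = 21
j = -2056 (j = -3 + (-2032 - 1*21) = -3 + (-2032 - 21) = -3 - 2053 = -2056)
1/(B(43 + 27) + j) = 1/((15 + 5*(43 + 27)) - 2056) = 1/((15 + 5*70) - 2056) = 1/((15 + 350) - 2056) = 1/(365 - 2056) = 1/(-1691) = -1/1691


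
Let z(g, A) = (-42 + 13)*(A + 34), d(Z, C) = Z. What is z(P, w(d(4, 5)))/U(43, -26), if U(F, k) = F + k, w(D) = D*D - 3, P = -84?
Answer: -1363/17 ≈ -80.177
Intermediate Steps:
w(D) = -3 + D² (w(D) = D² - 3 = -3 + D²)
z(g, A) = -986 - 29*A (z(g, A) = -29*(34 + A) = -986 - 29*A)
z(P, w(d(4, 5)))/U(43, -26) = (-986 - 29*(-3 + 4²))/(43 - 26) = (-986 - 29*(-3 + 16))/17 = (-986 - 29*13)*(1/17) = (-986 - 377)*(1/17) = -1363*1/17 = -1363/17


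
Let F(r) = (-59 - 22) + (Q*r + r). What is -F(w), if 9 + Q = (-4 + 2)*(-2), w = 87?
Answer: 429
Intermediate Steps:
Q = -5 (Q = -9 + (-4 + 2)*(-2) = -9 - 2*(-2) = -9 + 4 = -5)
F(r) = -81 - 4*r (F(r) = (-59 - 22) + (-5*r + r) = -81 - 4*r)
-F(w) = -(-81 - 4*87) = -(-81 - 348) = -1*(-429) = 429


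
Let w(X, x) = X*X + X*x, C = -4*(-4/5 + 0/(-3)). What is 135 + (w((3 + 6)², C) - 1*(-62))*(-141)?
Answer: -4851276/5 ≈ -9.7026e+5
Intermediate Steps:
C = 16/5 (C = -4*(-4*⅕ + 0*(-⅓)) = -4*(-⅘ + 0) = -4*(-⅘) = 16/5 ≈ 3.2000)
w(X, x) = X² + X*x
135 + (w((3 + 6)², C) - 1*(-62))*(-141) = 135 + ((3 + 6)²*((3 + 6)² + 16/5) - 1*(-62))*(-141) = 135 + (9²*(9² + 16/5) + 62)*(-141) = 135 + (81*(81 + 16/5) + 62)*(-141) = 135 + (81*(421/5) + 62)*(-141) = 135 + (34101/5 + 62)*(-141) = 135 + (34411/5)*(-141) = 135 - 4851951/5 = -4851276/5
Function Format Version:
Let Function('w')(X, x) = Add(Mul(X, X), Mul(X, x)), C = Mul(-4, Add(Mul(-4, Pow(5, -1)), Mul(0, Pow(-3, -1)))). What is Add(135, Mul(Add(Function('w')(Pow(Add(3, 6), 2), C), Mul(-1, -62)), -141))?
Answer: Rational(-4851276, 5) ≈ -9.7026e+5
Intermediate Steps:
C = Rational(16, 5) (C = Mul(-4, Add(Mul(-4, Rational(1, 5)), Mul(0, Rational(-1, 3)))) = Mul(-4, Add(Rational(-4, 5), 0)) = Mul(-4, Rational(-4, 5)) = Rational(16, 5) ≈ 3.2000)
Function('w')(X, x) = Add(Pow(X, 2), Mul(X, x))
Add(135, Mul(Add(Function('w')(Pow(Add(3, 6), 2), C), Mul(-1, -62)), -141)) = Add(135, Mul(Add(Mul(Pow(Add(3, 6), 2), Add(Pow(Add(3, 6), 2), Rational(16, 5))), Mul(-1, -62)), -141)) = Add(135, Mul(Add(Mul(Pow(9, 2), Add(Pow(9, 2), Rational(16, 5))), 62), -141)) = Add(135, Mul(Add(Mul(81, Add(81, Rational(16, 5))), 62), -141)) = Add(135, Mul(Add(Mul(81, Rational(421, 5)), 62), -141)) = Add(135, Mul(Add(Rational(34101, 5), 62), -141)) = Add(135, Mul(Rational(34411, 5), -141)) = Add(135, Rational(-4851951, 5)) = Rational(-4851276, 5)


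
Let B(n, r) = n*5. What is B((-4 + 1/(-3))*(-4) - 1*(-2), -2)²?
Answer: 84100/9 ≈ 9344.4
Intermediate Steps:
B(n, r) = 5*n
B((-4 + 1/(-3))*(-4) - 1*(-2), -2)² = (5*((-4 + 1/(-3))*(-4) - 1*(-2)))² = (5*((-4 - ⅓)*(-4) + 2))² = (5*(-13/3*(-4) + 2))² = (5*(52/3 + 2))² = (5*(58/3))² = (290/3)² = 84100/9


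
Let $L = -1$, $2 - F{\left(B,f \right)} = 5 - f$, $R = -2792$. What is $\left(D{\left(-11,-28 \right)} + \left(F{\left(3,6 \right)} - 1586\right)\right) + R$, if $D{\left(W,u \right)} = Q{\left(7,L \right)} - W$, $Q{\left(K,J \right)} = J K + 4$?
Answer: $-4367$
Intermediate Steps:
$F{\left(B,f \right)} = -3 + f$ ($F{\left(B,f \right)} = 2 - \left(5 - f\right) = 2 + \left(-5 + f\right) = -3 + f$)
$Q{\left(K,J \right)} = 4 + J K$
$D{\left(W,u \right)} = -3 - W$ ($D{\left(W,u \right)} = \left(4 - 7\right) - W = -3 - W$)
$\left(D{\left(-11,-28 \right)} + \left(F{\left(3,6 \right)} - 1586\right)\right) + R = \left(\left(-3 - -11\right) + \left(\left(-3 + 6\right) - 1586\right)\right) - 2792 = \left(\left(-3 + 11\right) + \left(3 - 1586\right)\right) - 2792 = \left(8 - 1583\right) - 2792 = -1575 - 2792 = -4367$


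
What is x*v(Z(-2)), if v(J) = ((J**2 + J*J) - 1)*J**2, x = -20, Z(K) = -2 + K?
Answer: -9920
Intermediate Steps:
v(J) = J**2*(-1 + 2*J**2) (v(J) = ((J**2 + J**2) - 1)*J**2 = (2*J**2 - 1)*J**2 = (-1 + 2*J**2)*J**2 = J**2*(-1 + 2*J**2))
x*v(Z(-2)) = -20*(-(-2 - 2)**2 + 2*(-2 - 2)**4) = -20*(-1*(-4)**2 + 2*(-4)**4) = -20*(-1*16 + 2*256) = -20*(-16 + 512) = -20*496 = -9920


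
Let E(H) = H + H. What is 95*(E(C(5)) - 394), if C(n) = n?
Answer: -36480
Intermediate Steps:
E(H) = 2*H
95*(E(C(5)) - 394) = 95*(2*5 - 394) = 95*(10 - 394) = 95*(-384) = -36480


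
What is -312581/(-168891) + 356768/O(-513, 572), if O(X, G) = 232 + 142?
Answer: 30185904791/31582617 ≈ 955.78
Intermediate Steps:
O(X, G) = 374
-312581/(-168891) + 356768/O(-513, 572) = -312581/(-168891) + 356768/374 = -312581*(-1/168891) + 356768*(1/374) = 312581/168891 + 178384/187 = 30185904791/31582617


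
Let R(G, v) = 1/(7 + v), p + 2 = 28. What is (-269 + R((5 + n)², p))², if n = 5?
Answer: 78783376/1089 ≈ 72345.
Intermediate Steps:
p = 26 (p = -2 + 28 = 26)
(-269 + R((5 + n)², p))² = (-269 + 1/(7 + 26))² = (-269 + 1/33)² = (-8876/33)² = 78783376/1089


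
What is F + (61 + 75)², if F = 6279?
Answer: 24775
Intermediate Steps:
F + (61 + 75)² = 6279 + (61 + 75)² = 6279 + 136² = 6279 + 18496 = 24775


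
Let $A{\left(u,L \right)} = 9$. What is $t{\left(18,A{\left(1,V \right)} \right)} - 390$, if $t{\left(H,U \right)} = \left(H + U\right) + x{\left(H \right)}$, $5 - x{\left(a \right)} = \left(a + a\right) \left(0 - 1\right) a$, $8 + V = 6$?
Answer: $290$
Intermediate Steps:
$V = -2$ ($V = -8 + 6 = -2$)
$x{\left(a \right)} = 5 + 2 a^{2}$ ($x{\left(a \right)} = 5 - \left(a + a\right) \left(0 - 1\right) a = 5 - 2 a \left(-1\right) a = 5 - - 2 a a = 5 - - 2 a^{2} = 5 + 2 a^{2}$)
$t{\left(H,U \right)} = 5 + H + U + 2 H^{2}$ ($t{\left(H,U \right)} = \left(H + U\right) + \left(5 + 2 H^{2}\right) = 5 + H + U + 2 H^{2}$)
$t{\left(18,A{\left(1,V \right)} \right)} - 390 = \left(5 + 18 + 9 + 2 \cdot 18^{2}\right) - 390 = \left(5 + 18 + 9 + 2 \cdot 324\right) - 390 = \left(5 + 18 + 9 + 648\right) - 390 = 680 - 390 = 290$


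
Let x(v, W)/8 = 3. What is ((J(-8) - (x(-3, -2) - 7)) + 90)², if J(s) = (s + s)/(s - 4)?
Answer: 49729/9 ≈ 5525.4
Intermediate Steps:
x(v, W) = 24 (x(v, W) = 8*3 = 24)
J(s) = 2*s/(-4 + s) (J(s) = (2*s)/(-4 + s) = 2*s/(-4 + s))
((J(-8) - (x(-3, -2) - 7)) + 90)² = ((2*(-8)/(-4 - 8) - (24 - 7)) + 90)² = ((2*(-8)/(-12) - 1*17) + 90)² = ((2*(-8)*(-1/12) - 17) + 90)² = ((4/3 - 17) + 90)² = (-47/3 + 90)² = (223/3)² = 49729/9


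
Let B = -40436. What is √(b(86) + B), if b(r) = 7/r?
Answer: I*√299064054/86 ≈ 201.09*I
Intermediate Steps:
√(b(86) + B) = √(7/86 - 40436) = √(-3477489/86) = I*√299064054/86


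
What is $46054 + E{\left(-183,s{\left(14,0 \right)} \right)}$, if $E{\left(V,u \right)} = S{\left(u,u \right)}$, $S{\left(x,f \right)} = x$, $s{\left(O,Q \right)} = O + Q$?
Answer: $46068$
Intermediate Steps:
$E{\left(V,u \right)} = u$
$46054 + E{\left(-183,s{\left(14,0 \right)} \right)} = 46054 + \left(14 + 0\right) = 46054 + 14 = 46068$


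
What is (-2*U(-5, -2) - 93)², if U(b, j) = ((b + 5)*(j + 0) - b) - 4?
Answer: 9025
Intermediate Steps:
U(b, j) = -4 - b + j*(5 + b) (U(b, j) = ((5 + b)*j - b) - 4 = (j*(5 + b) - b) - 4 = (-b + j*(5 + b)) - 4 = -4 - b + j*(5 + b))
(-2*U(-5, -2) - 93)² = (-2*(-4 - 1*(-5) + 5*(-2) - 5*(-2)) - 93)² = (-2*(-4 + 5 - 10 + 10) - 93)² = (-2*1 - 93)² = (-2 - 93)² = (-95)² = 9025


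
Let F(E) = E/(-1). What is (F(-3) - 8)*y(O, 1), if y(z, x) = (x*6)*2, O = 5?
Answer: -60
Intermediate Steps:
F(E) = -E (F(E) = E*(-1) = -E)
y(z, x) = 12*x (y(z, x) = (6*x)*2 = 12*x)
(F(-3) - 8)*y(O, 1) = (-1*(-3) - 8)*(12*1) = (3 - 8)*12 = -5*12 = -60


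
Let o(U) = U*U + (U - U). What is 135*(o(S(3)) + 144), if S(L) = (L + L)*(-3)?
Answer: 63180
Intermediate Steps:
S(L) = -6*L (S(L) = (2*L)*(-3) = -6*L)
o(U) = U² (o(U) = U² + 0 = U²)
135*(o(S(3)) + 144) = 135*((-6*3)² + 144) = 135*((-18)² + 144) = 135*(324 + 144) = 135*468 = 63180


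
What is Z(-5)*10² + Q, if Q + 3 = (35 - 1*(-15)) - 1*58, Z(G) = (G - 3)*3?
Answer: -2411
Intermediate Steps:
Z(G) = -9 + 3*G (Z(G) = (-3 + G)*3 = -9 + 3*G)
Q = -11 (Q = -3 + ((35 - 1*(-15)) - 1*58) = -3 + ((35 + 15) - 58) = -3 + (50 - 58) = -3 - 8 = -11)
Z(-5)*10² + Q = (-9 + 3*(-5))*10² - 11 = (-9 - 15)*100 - 11 = -24*100 - 11 = -2400 - 11 = -2411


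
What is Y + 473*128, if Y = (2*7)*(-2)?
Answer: 60516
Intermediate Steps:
Y = -28 (Y = 14*(-2) = -28)
Y + 473*128 = -28 + 473*128 = -28 + 60544 = 60516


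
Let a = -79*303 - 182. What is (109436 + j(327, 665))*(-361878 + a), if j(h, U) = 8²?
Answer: -42266671500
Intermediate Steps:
j(h, U) = 64
a = -24119 (a = -23937 - 182 = -24119)
(109436 + j(327, 665))*(-361878 + a) = (109436 + 64)*(-361878 - 24119) = 109500*(-385997) = -42266671500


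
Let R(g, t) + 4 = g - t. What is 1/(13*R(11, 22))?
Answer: -1/195 ≈ -0.0051282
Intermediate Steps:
R(g, t) = -4 + g - t (R(g, t) = -4 + (g - t) = -4 + g - t)
1/(13*R(11, 22)) = 1/(13*(-4 + 11 - 1*22)) = 1/(13*(-4 + 11 - 22)) = 1/(13*(-15)) = 1/(-195) = -1/195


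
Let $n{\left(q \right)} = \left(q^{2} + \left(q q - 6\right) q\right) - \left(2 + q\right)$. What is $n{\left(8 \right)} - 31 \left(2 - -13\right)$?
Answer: $53$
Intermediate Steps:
$n{\left(q \right)} = -2 + q^{2} - q + q \left(-6 + q^{2}\right)$ ($n{\left(q \right)} = \left(q^{2} + \left(q^{2} - 6\right) q\right) - \left(2 + q\right) = \left(q^{2} + \left(-6 + q^{2}\right) q\right) - \left(2 + q\right) = \left(q^{2} + q \left(-6 + q^{2}\right)\right) - \left(2 + q\right) = -2 + q^{2} - q + q \left(-6 + q^{2}\right)$)
$n{\left(8 \right)} - 31 \left(2 - -13\right) = \left(-2 + 8^{2} + 8^{3} - 56\right) - 31 \left(2 - -13\right) = \left(-2 + 64 + 512 - 56\right) - 31 \left(2 + 13\right) = 518 - 465 = 53$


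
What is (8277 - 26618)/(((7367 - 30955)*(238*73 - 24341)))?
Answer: -18341/164337596 ≈ -0.00011161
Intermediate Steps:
(8277 - 26618)/(((7367 - 30955)*(238*73 - 24341))) = -18341*(-1/(23588*(17374 - 24341))) = -18341/((-23588*(-6967))) = -18341/164337596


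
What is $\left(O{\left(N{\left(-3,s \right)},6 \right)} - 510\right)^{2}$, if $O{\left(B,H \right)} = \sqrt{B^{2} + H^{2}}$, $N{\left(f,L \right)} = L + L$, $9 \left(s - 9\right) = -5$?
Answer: $\frac{21094120}{81} - \frac{680 \sqrt{6505}}{3} \approx 2.4214 \cdot 10^{5}$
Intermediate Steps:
$s = \frac{76}{9}$ ($s = 9 + \frac{1}{9} \left(-5\right) = 9 - \frac{5}{9} = \frac{76}{9} \approx 8.4444$)
$N{\left(f,L \right)} = 2 L$
$\left(O{\left(N{\left(-3,s \right)},6 \right)} - 510\right)^{2} = \left(\sqrt{\left(2 \cdot \frac{76}{9}\right)^{2} + 6^{2}} - 510\right)^{2} = \left(\sqrt{\left(\frac{152}{9}\right)^{2} + 36} - 510\right)^{2} = \left(\sqrt{\frac{23104}{81} + 36} - 510\right)^{2} = \left(\sqrt{\frac{26020}{81}} - 510\right)^{2} = \left(\frac{2 \sqrt{6505}}{9} - 510\right)^{2} = \left(-510 + \frac{2 \sqrt{6505}}{9}\right)^{2}$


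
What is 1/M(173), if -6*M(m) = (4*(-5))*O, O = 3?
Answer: ⅒ ≈ 0.10000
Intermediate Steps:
M(m) = 10 (M(m) = -4*(-5)*3/6 = -(-10)*3/3 = -⅙*(-60) = 10)
1/M(173) = 1/10 = ⅒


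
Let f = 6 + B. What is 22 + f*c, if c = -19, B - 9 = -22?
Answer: 155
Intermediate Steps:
B = -13 (B = 9 - 22 = -13)
f = -7 (f = 6 - 13 = -7)
22 + f*c = 22 - 7*(-19) = 22 + 133 = 155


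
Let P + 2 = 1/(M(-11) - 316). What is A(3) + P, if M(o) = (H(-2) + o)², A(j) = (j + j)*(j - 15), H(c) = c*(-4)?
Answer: -22719/307 ≈ -74.003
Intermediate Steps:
H(c) = -4*c
A(j) = 2*j*(-15 + j) (A(j) = (2*j)*(-15 + j) = 2*j*(-15 + j))
M(o) = (8 + o)² (M(o) = (-4*(-2) + o)² = (8 + o)²)
P = -615/307 (P = -2 + 1/((8 - 11)² - 316) = -2 + 1/((-3)² - 316) = -2 + 1/(9 - 316) = -2 + 1/(-307) = -2 - 1/307 = -615/307 ≈ -2.0033)
A(3) + P = 2*3*(-15 + 3) - 615/307 = 2*3*(-12) - 615/307 = -72 - 615/307 = -22719/307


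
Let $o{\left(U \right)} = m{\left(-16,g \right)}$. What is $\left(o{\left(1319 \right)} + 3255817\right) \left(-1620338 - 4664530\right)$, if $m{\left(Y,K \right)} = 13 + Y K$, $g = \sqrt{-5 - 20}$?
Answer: $-20462461780440 + 502789440 i \approx -2.0462 \cdot 10^{13} + 5.0279 \cdot 10^{8} i$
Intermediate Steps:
$g = 5 i$ ($g = \sqrt{-25} = 5 i \approx 5.0 i$)
$m{\left(Y,K \right)} = 13 + K Y$
$o{\left(U \right)} = 13 - 80 i$ ($o{\left(U \right)} = 13 + 5 i \left(-16\right) = 13 - 80 i$)
$\left(o{\left(1319 \right)} + 3255817\right) \left(-1620338 - 4664530\right) = \left(\left(13 - 80 i\right) + 3255817\right) \left(-1620338 - 4664530\right) = \left(3255830 - 80 i\right) \left(-6284868\right) = -20462461780440 + 502789440 i$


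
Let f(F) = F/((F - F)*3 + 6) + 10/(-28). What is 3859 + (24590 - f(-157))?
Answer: 597986/21 ≈ 28476.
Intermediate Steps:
f(F) = -5/14 + F/6 (f(F) = F/(0*3 + 6) + 10*(-1/28) = F/(0 + 6) - 5/14 = F/6 - 5/14 = -5/14 + F/6)
3859 + (24590 - f(-157)) = 3859 + (24590 - (-5/14 + (⅙)*(-157))) = 3859 + (24590 - (-5/14 - 157/6)) = 3859 + (24590 - 1*(-557/21)) = 3859 + (24590 + 557/21) = 3859 + 516947/21 = 597986/21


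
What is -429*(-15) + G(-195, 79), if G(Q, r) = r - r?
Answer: 6435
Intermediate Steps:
G(Q, r) = 0
-429*(-15) + G(-195, 79) = -429*(-15) + 0 = 6435 + 0 = 6435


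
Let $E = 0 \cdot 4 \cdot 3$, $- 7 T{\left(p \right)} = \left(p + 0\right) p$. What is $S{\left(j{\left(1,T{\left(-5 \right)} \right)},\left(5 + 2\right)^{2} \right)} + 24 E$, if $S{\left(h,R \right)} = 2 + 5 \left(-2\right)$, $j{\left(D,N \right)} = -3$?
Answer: $-8$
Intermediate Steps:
$T{\left(p \right)} = - \frac{p^{2}}{7}$ ($T{\left(p \right)} = - \frac{\left(p + 0\right) p}{7} = - \frac{p p}{7} = - \frac{p^{2}}{7}$)
$E = 0$ ($E = 0 \cdot 3 = 0$)
$S{\left(h,R \right)} = -8$ ($S{\left(h,R \right)} = 2 - 10 = -8$)
$S{\left(j{\left(1,T{\left(-5 \right)} \right)},\left(5 + 2\right)^{2} \right)} + 24 E = -8 + 24 \cdot 0 = -8 + 0 = -8$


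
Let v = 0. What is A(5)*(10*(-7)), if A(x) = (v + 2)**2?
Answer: -280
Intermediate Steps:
A(x) = 4 (A(x) = (0 + 2)**2 = 2**2 = 4)
A(5)*(10*(-7)) = 4*(10*(-7)) = 4*(-70) = -280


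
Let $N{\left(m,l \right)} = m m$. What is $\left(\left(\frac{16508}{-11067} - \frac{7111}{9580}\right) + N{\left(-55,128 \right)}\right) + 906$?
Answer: $\frac{416535087583}{106021860} \approx 3928.8$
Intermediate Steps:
$N{\left(m,l \right)} = m^{2}$
$\left(\left(\frac{16508}{-11067} - \frac{7111}{9580}\right) + N{\left(-55,128 \right)}\right) + 906 = \left(\left(\frac{16508}{-11067} - \frac{7111}{9580}\right) + \left(-55\right)^{2}\right) + 906 = \left(\left(16508 \left(- \frac{1}{11067}\right) - \frac{7111}{9580}\right) + 3025\right) + 906 = \left(\left(- \frac{16508}{11067} - \frac{7111}{9580}\right) + 3025\right) + 906 = \left(- \frac{236844077}{106021860} + 3025\right) + 906 = \frac{320479282423}{106021860} + 906 = \frac{416535087583}{106021860}$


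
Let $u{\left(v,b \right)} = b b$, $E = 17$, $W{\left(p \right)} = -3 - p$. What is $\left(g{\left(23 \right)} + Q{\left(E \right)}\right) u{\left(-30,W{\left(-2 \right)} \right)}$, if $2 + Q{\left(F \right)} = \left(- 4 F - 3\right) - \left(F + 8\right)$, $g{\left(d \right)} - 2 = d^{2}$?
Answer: $433$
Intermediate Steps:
$u{\left(v,b \right)} = b^{2}$
$g{\left(d \right)} = 2 + d^{2}$
$Q{\left(F \right)} = -13 - 5 F$ ($Q{\left(F \right)} = -2 - \left(11 + 5 F\right) = -13 - 5 F$)
$\left(g{\left(23 \right)} + Q{\left(E \right)}\right) u{\left(-30,W{\left(-2 \right)} \right)} = \left(\left(2 + 23^{2}\right) - 98\right) \left(-3 - -2\right)^{2} = \left(\left(2 + 529\right) - 98\right) \left(-3 + 2\right)^{2} = \left(531 - 98\right) \left(-1\right)^{2} = 433 \cdot 1 = 433$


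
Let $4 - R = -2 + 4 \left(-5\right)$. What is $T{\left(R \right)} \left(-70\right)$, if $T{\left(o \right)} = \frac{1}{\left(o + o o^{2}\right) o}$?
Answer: $- \frac{35}{228826} \approx -0.00015295$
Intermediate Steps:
$R = 26$ ($R = 4 - \left(-2 + 4 \left(-5\right)\right) = 4 - \left(-2 - 20\right) = 4 - -22 = 4 + 22 = 26$)
$T{\left(o \right)} = \frac{1}{o \left(o + o^{3}\right)}$ ($T{\left(o \right)} = \frac{1}{\left(o + o^{3}\right) o} = \frac{1}{o \left(o + o^{3}\right)}$)
$T{\left(R \right)} \left(-70\right) = \frac{1}{26^{2} + 26^{4}} \left(-70\right) = \frac{1}{676 + 456976} \left(-70\right) = \frac{1}{457652} \left(-70\right) = - \frac{35}{228826}$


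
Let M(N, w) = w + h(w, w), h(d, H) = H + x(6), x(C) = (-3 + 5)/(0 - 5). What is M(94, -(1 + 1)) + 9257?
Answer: 46263/5 ≈ 9252.6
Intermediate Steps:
x(C) = -⅖ (x(C) = 2/(-5) = 2*(-⅕) = -⅖)
h(d, H) = -⅖ + H (h(d, H) = H - ⅖ = -⅖ + H)
M(N, w) = -⅖ + 2*w (M(N, w) = w + (-⅖ + w) = -⅖ + 2*w)
M(94, -(1 + 1)) + 9257 = (-⅖ + 2*(-(1 + 1))) + 9257 = (-⅖ + 2*(-1*2)) + 9257 = (-⅖ + 2*(-2)) + 9257 = (-⅖ - 4) + 9257 = -22/5 + 9257 = 46263/5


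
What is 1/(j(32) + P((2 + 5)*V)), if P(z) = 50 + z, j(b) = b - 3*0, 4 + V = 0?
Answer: 1/54 ≈ 0.018519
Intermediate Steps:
V = -4 (V = -4 + 0 = -4)
j(b) = b (j(b) = b + 0 = b)
1/(j(32) + P((2 + 5)*V)) = 1/(32 + (50 + (2 + 5)*(-4))) = 1/(32 + (50 + 7*(-4))) = 1/(32 + (50 - 28)) = 1/(32 + 22) = 1/54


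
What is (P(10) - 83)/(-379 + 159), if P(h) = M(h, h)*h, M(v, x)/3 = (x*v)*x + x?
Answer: -2747/20 ≈ -137.35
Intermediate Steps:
M(v, x) = 3*x + 3*v*x**2 (M(v, x) = 3*((x*v)*x + x) = 3*((v*x)*x + x) = 3*(v*x**2 + x) = 3*(x + v*x**2) = 3*x + 3*v*x**2)
P(h) = 3*h**2*(1 + h**2) (P(h) = (3*h*(1 + h*h))*h = (3*h*(1 + h**2))*h = 3*h**2*(1 + h**2))
(P(10) - 83)/(-379 + 159) = (3*10**2*(1 + 10**2) - 83)/(-379 + 159) = (3*100*(1 + 100) - 83)/(-220) = (3*100*101 - 83)*(-1/220) = (30300 - 83)*(-1/220) = 30217*(-1/220) = -2747/20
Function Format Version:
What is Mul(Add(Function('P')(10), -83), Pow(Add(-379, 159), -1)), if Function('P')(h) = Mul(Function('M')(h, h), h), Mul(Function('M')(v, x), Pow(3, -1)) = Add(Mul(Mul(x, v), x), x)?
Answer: Rational(-2747, 20) ≈ -137.35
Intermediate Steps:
Function('M')(v, x) = Add(Mul(3, x), Mul(3, v, Pow(x, 2))) (Function('M')(v, x) = Mul(3, Add(Mul(Mul(x, v), x), x)) = Mul(3, Add(Mul(Mul(v, x), x), x)) = Mul(3, Add(Mul(v, Pow(x, 2)), x)) = Mul(3, Add(x, Mul(v, Pow(x, 2)))) = Add(Mul(3, x), Mul(3, v, Pow(x, 2))))
Function('P')(h) = Mul(3, Pow(h, 2), Add(1, Pow(h, 2))) (Function('P')(h) = Mul(Mul(3, h, Add(1, Mul(h, h))), h) = Mul(Mul(3, h, Add(1, Pow(h, 2))), h) = Mul(3, Pow(h, 2), Add(1, Pow(h, 2))))
Mul(Add(Function('P')(10), -83), Pow(Add(-379, 159), -1)) = Mul(Add(Mul(3, Pow(10, 2), Add(1, Pow(10, 2))), -83), Pow(Add(-379, 159), -1)) = Mul(Add(Mul(3, 100, Add(1, 100)), -83), Pow(-220, -1)) = Mul(Add(Mul(3, 100, 101), -83), Rational(-1, 220)) = Mul(Add(30300, -83), Rational(-1, 220)) = Mul(30217, Rational(-1, 220)) = Rational(-2747, 20)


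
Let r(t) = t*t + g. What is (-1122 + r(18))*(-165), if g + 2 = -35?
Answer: 137775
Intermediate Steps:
g = -37 (g = -2 - 35 = -37)
r(t) = -37 + t² (r(t) = t*t - 37 = t² - 37 = -37 + t²)
(-1122 + r(18))*(-165) = (-1122 + (-37 + 18²))*(-165) = (-1122 + (-37 + 324))*(-165) = (-1122 + 287)*(-165) = -835*(-165) = 137775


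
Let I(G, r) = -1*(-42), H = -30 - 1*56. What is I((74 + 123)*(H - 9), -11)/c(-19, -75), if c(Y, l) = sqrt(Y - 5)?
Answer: -7*I*sqrt(6)/2 ≈ -8.5732*I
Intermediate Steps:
H = -86 (H = -30 - 56 = -86)
c(Y, l) = sqrt(-5 + Y)
I(G, r) = 42
I((74 + 123)*(H - 9), -11)/c(-19, -75) = 42/(sqrt(-5 - 19)) = 42/(sqrt(-24)) = 42/((2*I*sqrt(6))) = 42*(-I*sqrt(6)/12) = -7*I*sqrt(6)/2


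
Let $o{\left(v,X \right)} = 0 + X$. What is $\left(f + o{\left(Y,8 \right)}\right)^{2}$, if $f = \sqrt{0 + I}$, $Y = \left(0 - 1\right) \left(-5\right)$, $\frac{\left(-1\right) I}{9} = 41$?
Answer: $-305 + 48 i \sqrt{41} \approx -305.0 + 307.35 i$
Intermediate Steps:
$I = -369$ ($I = \left(-9\right) 41 = -369$)
$Y = 5$ ($Y = \left(-1\right) \left(-5\right) = 5$)
$o{\left(v,X \right)} = X$
$f = 3 i \sqrt{41}$ ($f = \sqrt{0 - 369} = \sqrt{-369} = 3 i \sqrt{41} \approx 19.209 i$)
$\left(f + o{\left(Y,8 \right)}\right)^{2} = \left(3 i \sqrt{41} + 8\right)^{2} = \left(8 + 3 i \sqrt{41}\right)^{2}$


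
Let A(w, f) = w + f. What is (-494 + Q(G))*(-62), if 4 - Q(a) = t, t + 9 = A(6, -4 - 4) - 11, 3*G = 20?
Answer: 29016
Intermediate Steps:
G = 20/3 (G = (1/3)*20 = 20/3 ≈ 6.6667)
A(w, f) = f + w
t = -22 (t = -9 + (((-4 - 4) + 6) - 11) = -9 + ((-8 + 6) - 11) = -9 + (-2 - 11) = -9 - 13 = -22)
Q(a) = 26 (Q(a) = 4 - 1*(-22) = 4 + 22 = 26)
(-494 + Q(G))*(-62) = (-494 + 26)*(-62) = -468*(-62) = 29016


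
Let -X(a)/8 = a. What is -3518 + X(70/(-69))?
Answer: -242182/69 ≈ -3509.9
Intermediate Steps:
X(a) = -8*a
-3518 + X(70/(-69)) = -3518 - 560/(-69) = -3518 - 560*(-1)/69 = -3518 - 8*(-70/69) = -3518 + 560/69 = -242182/69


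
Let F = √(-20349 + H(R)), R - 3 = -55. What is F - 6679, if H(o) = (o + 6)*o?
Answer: -6679 + I*√17957 ≈ -6679.0 + 134.0*I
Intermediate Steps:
R = -52 (R = 3 - 55 = -52)
H(o) = o*(6 + o) (H(o) = (6 + o)*o = o*(6 + o))
F = I*√17957 (F = √(-20349 - 52*(6 - 52)) = √(-20349 - 52*(-46)) = √(-20349 + 2392) = √(-17957) = I*√17957 ≈ 134.0*I)
F - 6679 = I*√17957 - 6679 = -6679 + I*√17957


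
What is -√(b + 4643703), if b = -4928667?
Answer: -2*I*√71241 ≈ -533.82*I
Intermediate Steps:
-√(b + 4643703) = -√(-4928667 + 4643703) = -√(-284964) = -2*I*√71241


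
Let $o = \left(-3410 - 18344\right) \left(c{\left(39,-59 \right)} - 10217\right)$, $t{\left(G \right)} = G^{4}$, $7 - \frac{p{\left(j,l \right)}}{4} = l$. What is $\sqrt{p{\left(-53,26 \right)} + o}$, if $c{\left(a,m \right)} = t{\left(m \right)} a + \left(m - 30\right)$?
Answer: $13 i \sqrt{60829689822} \approx 3.2063 \cdot 10^{6} i$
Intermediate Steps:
$p{\left(j,l \right)} = 28 - 4 l$
$c{\left(a,m \right)} = -30 + m + a m^{4}$ ($c{\left(a,m \right)} = m^{4} a + \left(m - 30\right) = a m^{4} + \left(-30 + m\right) = -30 + m + a m^{4}$)
$o = -10280217579842$ ($o = \left(-3410 - 18344\right) \left(\left(-30 - 59 + 39 \left(-59\right)^{4}\right) - 10217\right) = - 21754 \left(\left(-30 - 59 + 39 \cdot 12117361\right) - 10217\right) = - 21754 \left(\left(-30 - 59 + 472577079\right) - 10217\right) = - 21754 \left(472576990 - 10217\right) = \left(-21754\right) 472566773 = -10280217579842$)
$\sqrt{p{\left(-53,26 \right)} + o} = \sqrt{\left(28 - 104\right) - 10280217579842} = \sqrt{-76 - 10280217579842} = \sqrt{-10280217579918} = 13 i \sqrt{60829689822}$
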